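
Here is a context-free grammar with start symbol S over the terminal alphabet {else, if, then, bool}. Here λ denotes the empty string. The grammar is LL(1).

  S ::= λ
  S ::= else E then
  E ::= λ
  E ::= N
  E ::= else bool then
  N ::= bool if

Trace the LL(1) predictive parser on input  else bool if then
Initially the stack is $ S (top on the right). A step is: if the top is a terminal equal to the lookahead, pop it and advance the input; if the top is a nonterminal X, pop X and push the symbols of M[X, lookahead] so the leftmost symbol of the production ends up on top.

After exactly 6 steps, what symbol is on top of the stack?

     Stack           Input                Action
  1  $ S             else bool if then $  expand S ::= else E then
  2  $ then E else   else bool if then $  match else
  3  $ then E        bool if then $       expand E ::= N
  4  $ then N        bool if then $       expand N ::= bool if
  5  $ then if bool  bool if then $       match bool
  6  $ then if       if then $            match if
Stack after step 6: $ then (top = then).

then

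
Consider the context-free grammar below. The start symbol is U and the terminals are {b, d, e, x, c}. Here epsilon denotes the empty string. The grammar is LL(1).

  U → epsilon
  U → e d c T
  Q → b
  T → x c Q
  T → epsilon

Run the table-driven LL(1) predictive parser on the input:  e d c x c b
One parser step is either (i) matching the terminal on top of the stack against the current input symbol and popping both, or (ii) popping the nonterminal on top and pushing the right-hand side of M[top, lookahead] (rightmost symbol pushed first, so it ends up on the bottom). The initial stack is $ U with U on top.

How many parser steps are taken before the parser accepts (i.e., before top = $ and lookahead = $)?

9

step 1: stack=$ U  input=e d c x c b $  — expand U → e d c T
step 2: stack=$ T c d e  input=e d c x c b $  — match e
step 3: stack=$ T c d  input=d c x c b $  — match d
step 4: stack=$ T c  input=c x c b $  — match c
step 5: stack=$ T  input=x c b $  — expand T → x c Q
step 6: stack=$ Q c x  input=x c b $  — match x
step 7: stack=$ Q c  input=c b $  — match c
step 8: stack=$ Q  input=b $  — expand Q → b
step 9: stack=$ b  input=b $  — match b
Accept reached after 9 steps.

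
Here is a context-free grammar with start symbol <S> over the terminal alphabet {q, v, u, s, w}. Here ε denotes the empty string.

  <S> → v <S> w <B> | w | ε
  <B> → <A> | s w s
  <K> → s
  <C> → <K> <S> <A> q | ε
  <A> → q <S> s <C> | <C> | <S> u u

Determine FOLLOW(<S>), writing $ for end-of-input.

{$, q, s, u, v, w}

FIRST(<S>): from <S>→v <S> w <B> we get {v}; from <S>→w we get {w}; from <S>→ε we get {ε}. So FIRST(<S>) = {ε, v, w}.
FIRST(<K>): from <K>→s we get {s}. So FIRST(<K>) = {s}.
FIRST(<C>): from <C>→<K> <S> <A> q we get {s}; from <C>→ε we get {ε}. So FIRST(<C>) = {ε, s}.
FIRST(<A>): from <A>→q <S> s <C> we get {q}; from <A>→<C> we get {ε, s}; from <A>→<S> u u we get {u, v, w}. So FIRST(<A>) = {ε, q, s, u, v, w}.
FIRST(<B>): from <B>→<A> we get {ε, q, s, u, v, w}; from <B>→s w s we get {s}. So FIRST(<B>) = {ε, q, s, u, v, w}.
FOLLOW(<S>) includes $ since <S> is the start symbol.
FOLLOW(<S>): in <S>→v <S> w <B>, <S> is followed by w <B> with FIRST {w}; in <C>→<K> <S> <A> q, <S> is followed by <A> q with FIRST {q, s, u, v, w}; in <A>→q <S> s <C>, <S> is followed by s <C> with FIRST {s}; in <A>→<S> u u, <S> is followed by u u with FIRST {u}. Thus FOLLOW(<S>) = {$, q, s, u, v, w}.
FOLLOW(<B>): in <S>→v <S> w <B>, the suffix after <B> is empty, so FOLLOW(<B>) ⊇ FOLLOW(<S>) = {$, q, s, u, v, w}. Thus FOLLOW(<B>) = {$, q, s, u, v, w}.
FOLLOW(<K>): in <C>→<K> <S> <A> q, <K> is followed by <S> <A> q with FIRST {q, s, u, v, w}. Thus FOLLOW(<K>) = {q, s, u, v, w}.
FOLLOW(<A>): in <B>→<A>, the suffix after <A> is empty, so FOLLOW(<A>) ⊇ FOLLOW(<B>) = {$, q, s, u, v, w}; in <C>→<K> <S> <A> q, <A> is followed by q with FIRST {q}. Thus FOLLOW(<A>) = {$, q, s, u, v, w}.
FOLLOW(<C>): in <A>→q <S> s <C>, the suffix after <C> is empty, so FOLLOW(<C>) ⊇ FOLLOW(<A>) = {$, q, s, u, v, w}; in <A>→<C>, the suffix after <C> is empty, so FOLLOW(<C>) ⊇ FOLLOW(<A>) = {$, q, s, u, v, w}. Thus FOLLOW(<C>) = {$, q, s, u, v, w}.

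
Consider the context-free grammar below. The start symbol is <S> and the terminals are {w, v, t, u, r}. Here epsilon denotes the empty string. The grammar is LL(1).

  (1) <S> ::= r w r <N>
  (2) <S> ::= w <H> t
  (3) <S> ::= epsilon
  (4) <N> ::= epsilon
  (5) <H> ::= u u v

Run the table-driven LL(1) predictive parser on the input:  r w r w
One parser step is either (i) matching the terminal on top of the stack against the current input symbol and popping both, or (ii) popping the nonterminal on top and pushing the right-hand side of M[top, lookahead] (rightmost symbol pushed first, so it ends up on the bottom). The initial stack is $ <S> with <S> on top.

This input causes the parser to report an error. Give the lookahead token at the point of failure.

step 1: stack=$ <S>  input=r w r w $  — expand <S> ::= r w r <N>
step 2: stack=$ <N> r w r  input=r w r w $  — match r
step 3: stack=$ <N> r w  input=w r w $  — match w
step 4: stack=$ <N> r  input=r w $  — match r
step 5: stack=$ <N>  input=w $  — error: M[<N>, w] is empty

w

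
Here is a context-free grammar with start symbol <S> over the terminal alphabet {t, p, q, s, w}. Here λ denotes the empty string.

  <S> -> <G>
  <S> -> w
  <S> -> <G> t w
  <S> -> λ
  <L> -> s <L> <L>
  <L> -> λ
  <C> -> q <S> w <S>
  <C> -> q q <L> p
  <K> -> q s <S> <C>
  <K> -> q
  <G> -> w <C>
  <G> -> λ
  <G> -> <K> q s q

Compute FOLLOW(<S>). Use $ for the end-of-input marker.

{$, q, t, w}

FIRST(<L>): from <L>->s <L> <L> we get {s}; from <L>->λ we get {λ}. So FIRST(<L>) = {λ, s}.
FIRST(<C>): from <C>->q <S> w <S> we get {q}; from <C>->q q <L> p we get {q}. So FIRST(<C>) = {q}.
FIRST(<K>): from <K>->q s <S> <C> we get {q}; from <K>->q we get {q}. So FIRST(<K>) = {q}.
FIRST(<G>): from <G>->w <C> we get {w}; from <G>->λ we get {λ}; from <G>-><K> q s q we get {q}. So FIRST(<G>) = {λ, q, w}.
FIRST(<S>): from <S>-><G> we get {λ, q, w}; from <S>->w we get {w}; from <S>-><G> t w we get {q, t, w}; from <S>->λ we get {λ}. So FIRST(<S>) = {λ, q, t, w}.
FOLLOW(<S>) includes $ since <S> is the start symbol.
FOLLOW(<L>): in <L>->s <L> <L> (occurrence 1), <L> is followed by <L> with FIRST {λ, s}; in <L>->s <L> <L> (occurrence 1), the suffix after <L> is nullable (adds nothing new); in <L>->s <L> <L> (occurrence 2), the suffix after <L> is empty (adds nothing new); in <C>->q q <L> p, <L> is followed by p with FIRST {p}. Thus FOLLOW(<L>) = {p, s}.
FOLLOW(<K>): in <G>-><K> q s q, <K> is followed by q s q with FIRST {q}. Thus FOLLOW(<K>) = {q}.
FOLLOW(<S>): in <C>->q <S> w <S> (occurrence 1), <S> is followed by w <S> with FIRST {w}; in <C>->q <S> w <S> (occurrence 2), the suffix after <S> is empty, so FOLLOW(<S>) ⊇ FOLLOW(<C>) = {$, q, t, w}; in <K>->q s <S> <C>, <S> is followed by <C> with FIRST {q}. Thus FOLLOW(<S>) = {$, q, t, w}.
FOLLOW(<G>): in <S>-><G>, the suffix after <G> is empty, so FOLLOW(<G>) ⊇ FOLLOW(<S>) = {$, q, t, w}; in <S>-><G> t w, <G> is followed by t w with FIRST {t}. Thus FOLLOW(<G>) = {$, q, t, w}.
FOLLOW(<C>): in <K>->q s <S> <C>, the suffix after <C> is empty, so FOLLOW(<C>) ⊇ FOLLOW(<K>) = {q}; in <G>->w <C>, the suffix after <C> is empty, so FOLLOW(<C>) ⊇ FOLLOW(<G>) = {$, q, t, w}. Thus FOLLOW(<C>) = {$, q, t, w}.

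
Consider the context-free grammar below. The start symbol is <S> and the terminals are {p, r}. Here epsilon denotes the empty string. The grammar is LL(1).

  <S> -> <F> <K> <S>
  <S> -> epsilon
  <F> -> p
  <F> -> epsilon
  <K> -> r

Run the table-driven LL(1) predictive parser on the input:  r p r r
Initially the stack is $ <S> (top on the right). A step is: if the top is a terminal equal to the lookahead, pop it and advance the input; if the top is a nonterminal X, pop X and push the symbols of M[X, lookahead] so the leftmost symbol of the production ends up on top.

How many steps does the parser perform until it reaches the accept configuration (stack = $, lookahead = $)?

14

step 1: stack=$ <S>  input=r p r r $  — expand <S> -> <F> <K> <S>
step 2: stack=$ <S> <K> <F>  input=r p r r $  — expand <F> -> epsilon
step 3: stack=$ <S> <K>  input=r p r r $  — expand <K> -> r
step 4: stack=$ <S> r  input=r p r r $  — match r
step 5: stack=$ <S>  input=p r r $  — expand <S> -> <F> <K> <S>
step 6: stack=$ <S> <K> <F>  input=p r r $  — expand <F> -> p
step 7: stack=$ <S> <K> p  input=p r r $  — match p
step 8: stack=$ <S> <K>  input=r r $  — expand <K> -> r
step 9: stack=$ <S> r  input=r r $  — match r
step 10: stack=$ <S>  input=r $  — expand <S> -> <F> <K> <S>
step 11: stack=$ <S> <K> <F>  input=r $  — expand <F> -> epsilon
step 12: stack=$ <S> <K>  input=r $  — expand <K> -> r
step 13: stack=$ <S> r  input=r $  — match r
step 14: stack=$ <S>  input=$  — expand <S> -> epsilon
Accept reached after 14 steps.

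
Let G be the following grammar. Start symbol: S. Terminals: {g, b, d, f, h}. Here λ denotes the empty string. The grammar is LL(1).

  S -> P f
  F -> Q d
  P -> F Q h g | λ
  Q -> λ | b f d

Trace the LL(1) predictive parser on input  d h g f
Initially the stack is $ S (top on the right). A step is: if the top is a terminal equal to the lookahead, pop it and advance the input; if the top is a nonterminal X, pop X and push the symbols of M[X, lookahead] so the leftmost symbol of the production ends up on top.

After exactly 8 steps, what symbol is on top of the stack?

step 1: stack=$ S  input=d h g f $  — expand S -> P f
step 2: stack=$ f P  input=d h g f $  — expand P -> F Q h g
step 3: stack=$ f g h Q F  input=d h g f $  — expand F -> Q d
step 4: stack=$ f g h Q d Q  input=d h g f $  — expand Q -> λ
step 5: stack=$ f g h Q d  input=d h g f $  — match d
step 6: stack=$ f g h Q  input=h g f $  — expand Q -> λ
step 7: stack=$ f g h  input=h g f $  — match h
step 8: stack=$ f g  input=g f $  — match g
Stack after step 8: $ f (top = f).

f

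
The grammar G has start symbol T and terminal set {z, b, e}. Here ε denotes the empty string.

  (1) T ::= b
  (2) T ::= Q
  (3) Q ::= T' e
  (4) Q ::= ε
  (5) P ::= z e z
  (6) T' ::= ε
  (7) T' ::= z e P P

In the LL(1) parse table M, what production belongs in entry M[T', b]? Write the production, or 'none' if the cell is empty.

FIRST(P) = {z}
FIRST(T') = {ε, z}
FIRST(Q) = {ε, e, z}  (via T' e)
FIRST(T) = {ε, b, e, z}  (via Q)
FOLLOW(T) includes $ since T is the start symbol.
FOLLOW(T'): in Q::=T' e, T' is followed by e with FIRST {e}. Thus FOLLOW(T') = {e}.
For T' ::= ε: FIRST(ε) = {ε}, so it goes in M[T', t] for t ∈ {}; since ε ∈ FIRST, also for every t ∈ FOLLOW(T') = {e}.
For T' ::= z e P P: FIRST(z e P P) = {z}, so it goes in M[T', t] for t ∈ {z}.
None of these place a production in M[T', b].

none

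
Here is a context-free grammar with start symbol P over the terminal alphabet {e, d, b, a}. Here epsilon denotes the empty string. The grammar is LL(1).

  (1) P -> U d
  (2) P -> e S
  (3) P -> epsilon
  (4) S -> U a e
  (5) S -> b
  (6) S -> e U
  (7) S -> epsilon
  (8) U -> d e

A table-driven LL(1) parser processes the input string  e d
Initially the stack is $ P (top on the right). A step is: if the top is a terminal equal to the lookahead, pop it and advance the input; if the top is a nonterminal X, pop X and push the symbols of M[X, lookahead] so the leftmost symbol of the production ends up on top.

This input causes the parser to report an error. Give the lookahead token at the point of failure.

step 1: stack=$ P  input=e d $  — expand P -> e S
step 2: stack=$ S e  input=e d $  — match e
step 3: stack=$ S  input=d $  — expand S -> U a e
step 4: stack=$ e a U  input=d $  — expand U -> d e
step 5: stack=$ e a e d  input=d $  — match d
step 6: stack=$ e a e  input=$  — error: top is terminal e but lookahead is $

$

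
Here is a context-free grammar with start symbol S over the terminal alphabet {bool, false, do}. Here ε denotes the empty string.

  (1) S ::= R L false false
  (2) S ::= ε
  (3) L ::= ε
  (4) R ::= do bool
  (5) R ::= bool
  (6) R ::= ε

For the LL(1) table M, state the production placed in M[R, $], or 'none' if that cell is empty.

none

FIRST(L): from L::=ε we get {ε}. So FIRST(L) = {ε}.
FIRST(R): from R::=do bool we get {do}; from R::=bool we get {bool}; from R::=ε we get {ε}. So FIRST(R) = {ε, bool, do}.
FIRST(S): from S::=R L false false we get {bool, do, false}; from S::=ε we get {ε}. So FIRST(S) = {ε, bool, do, false}.
FOLLOW(S) includes $ since S is the start symbol.
FOLLOW(R): in S::=R L false false, R is followed by L false false with FIRST {false}. Thus FOLLOW(R) = {false}.
For R ::= do bool: FIRST(do bool) = {do}, so it goes in M[R, t] for t ∈ {do}.
For R ::= bool: FIRST(bool) = {bool}, so it goes in M[R, t] for t ∈ {bool}.
For R ::= ε: FIRST(ε) = {ε}, so it goes in M[R, t] for t ∈ {}; since ε ∈ FIRST, also for every t ∈ FOLLOW(R) = {false}.
None of these place a production in M[R, $].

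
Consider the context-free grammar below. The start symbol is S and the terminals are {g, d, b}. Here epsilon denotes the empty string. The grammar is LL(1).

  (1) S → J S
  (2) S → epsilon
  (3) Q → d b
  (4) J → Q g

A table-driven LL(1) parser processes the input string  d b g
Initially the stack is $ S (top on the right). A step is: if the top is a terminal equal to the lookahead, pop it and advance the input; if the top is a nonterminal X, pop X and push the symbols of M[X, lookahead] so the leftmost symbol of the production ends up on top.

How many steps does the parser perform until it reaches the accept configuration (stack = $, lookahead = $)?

7

     Stack      Input    Action
  1  $ S        d b g $  expand S → J S
  2  $ S J      d b g $  expand J → Q g
  3  $ S g Q    d b g $  expand Q → d b
  4  $ S g b d  d b g $  match d
  5  $ S g b    b g $    match b
  6  $ S g      g $      match g
  7  $ S        $        expand S → epsilon
Accept reached after 7 steps.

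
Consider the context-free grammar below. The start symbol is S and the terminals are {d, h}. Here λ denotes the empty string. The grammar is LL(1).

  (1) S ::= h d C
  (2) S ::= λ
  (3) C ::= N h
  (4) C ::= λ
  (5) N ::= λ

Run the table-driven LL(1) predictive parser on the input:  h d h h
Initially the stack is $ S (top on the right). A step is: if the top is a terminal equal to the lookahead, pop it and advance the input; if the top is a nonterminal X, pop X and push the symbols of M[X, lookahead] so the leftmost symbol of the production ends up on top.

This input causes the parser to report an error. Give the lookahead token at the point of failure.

     Stack    Input      Action
  1  $ S      h d h h $  expand S ::= h d C
  2  $ C d h  h d h h $  match h
  3  $ C d    d h h $    match d
  4  $ C      h h $      expand C ::= N h
  5  $ h N    h h $      expand N ::= λ
  6  $ h      h h $      match h
  7  $        h $        error: stack empty but input remains

h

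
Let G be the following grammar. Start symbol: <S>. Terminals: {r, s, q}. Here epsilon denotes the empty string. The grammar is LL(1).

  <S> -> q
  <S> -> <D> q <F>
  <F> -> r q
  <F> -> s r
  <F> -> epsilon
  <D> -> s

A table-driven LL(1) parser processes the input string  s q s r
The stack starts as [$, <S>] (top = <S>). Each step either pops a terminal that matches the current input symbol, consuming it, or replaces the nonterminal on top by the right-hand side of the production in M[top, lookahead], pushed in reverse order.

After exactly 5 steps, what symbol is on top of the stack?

s

step 1: stack=$ <S>  input=s q s r $  — expand <S> -> <D> q <F>
step 2: stack=$ <F> q <D>  input=s q s r $  — expand <D> -> s
step 3: stack=$ <F> q s  input=s q s r $  — match s
step 4: stack=$ <F> q  input=q s r $  — match q
step 5: stack=$ <F>  input=s r $  — expand <F> -> s r
Stack after step 5: $ r s (top = s).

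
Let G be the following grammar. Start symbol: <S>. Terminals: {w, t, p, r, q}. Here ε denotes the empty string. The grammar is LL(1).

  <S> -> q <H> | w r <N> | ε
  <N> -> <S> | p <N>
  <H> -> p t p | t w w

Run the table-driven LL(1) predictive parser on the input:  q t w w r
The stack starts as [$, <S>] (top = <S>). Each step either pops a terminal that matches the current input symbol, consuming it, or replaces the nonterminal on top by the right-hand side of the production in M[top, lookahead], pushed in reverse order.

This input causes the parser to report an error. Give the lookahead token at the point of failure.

r

     Stack    Input        Action
  1  $ <S>    q t w w r $  expand <S> -> q <H>
  2  $ <H> q  q t w w r $  match q
  3  $ <H>    t w w r $    expand <H> -> t w w
  4  $ w w t  t w w r $    match t
  5  $ w w    w w r $      match w
  6  $ w      w r $        match w
  7  $        r $          error: stack empty but input remains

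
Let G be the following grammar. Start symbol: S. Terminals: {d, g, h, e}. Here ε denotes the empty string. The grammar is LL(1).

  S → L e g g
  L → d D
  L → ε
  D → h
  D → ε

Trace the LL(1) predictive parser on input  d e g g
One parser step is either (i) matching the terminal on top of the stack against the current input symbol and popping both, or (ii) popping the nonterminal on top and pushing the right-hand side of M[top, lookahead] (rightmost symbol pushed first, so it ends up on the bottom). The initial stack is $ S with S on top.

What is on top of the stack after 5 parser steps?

g

     Stack        Input      Action
  1  $ S          d e g g $  expand S → L e g g
  2  $ g g e L    d e g g $  expand L → d D
  3  $ g g e D d  d e g g $  match d
  4  $ g g e D    e g g $    expand D → ε
  5  $ g g e      e g g $    match e
Stack after step 5: $ g g (top = g).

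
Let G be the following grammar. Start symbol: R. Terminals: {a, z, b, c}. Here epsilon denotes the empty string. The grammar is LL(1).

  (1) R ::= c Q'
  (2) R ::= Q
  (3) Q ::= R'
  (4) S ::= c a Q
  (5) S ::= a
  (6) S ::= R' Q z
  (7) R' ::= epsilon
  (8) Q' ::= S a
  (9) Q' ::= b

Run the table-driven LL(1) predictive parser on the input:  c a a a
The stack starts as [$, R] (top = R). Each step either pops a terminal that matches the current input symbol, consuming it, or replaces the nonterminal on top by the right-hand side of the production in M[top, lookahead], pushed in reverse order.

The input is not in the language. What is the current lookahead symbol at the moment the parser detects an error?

     Stack   Input      Action
  1  $ R     c a a a $  expand R ::= c Q'
  2  $ Q' c  c a a a $  match c
  3  $ Q'    a a a $    expand Q' ::= S a
  4  $ a S   a a a $    expand S ::= a
  5  $ a a   a a a $    match a
  6  $ a     a a $      match a
  7  $       a $        error: stack empty but input remains

a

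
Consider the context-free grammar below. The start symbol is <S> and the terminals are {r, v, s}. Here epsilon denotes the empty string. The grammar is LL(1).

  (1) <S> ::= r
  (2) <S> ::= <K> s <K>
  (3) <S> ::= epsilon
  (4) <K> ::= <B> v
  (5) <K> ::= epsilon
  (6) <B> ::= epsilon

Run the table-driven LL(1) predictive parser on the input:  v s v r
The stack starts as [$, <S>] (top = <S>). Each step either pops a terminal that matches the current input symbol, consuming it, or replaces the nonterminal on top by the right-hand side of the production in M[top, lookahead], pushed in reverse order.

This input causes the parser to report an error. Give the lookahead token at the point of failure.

r

     Stack          Input      Action
  1  $ <S>          v s v r $  expand <S> ::= <K> s <K>
  2  $ <K> s <K>    v s v r $  expand <K> ::= <B> v
  3  $ <K> s v <B>  v s v r $  expand <B> ::= epsilon
  4  $ <K> s v      v s v r $  match v
  5  $ <K> s        s v r $    match s
  6  $ <K>          v r $      expand <K> ::= <B> v
  7  $ v <B>        v r $      expand <B> ::= epsilon
  8  $ v            v r $      match v
  9  $              r $        error: stack empty but input remains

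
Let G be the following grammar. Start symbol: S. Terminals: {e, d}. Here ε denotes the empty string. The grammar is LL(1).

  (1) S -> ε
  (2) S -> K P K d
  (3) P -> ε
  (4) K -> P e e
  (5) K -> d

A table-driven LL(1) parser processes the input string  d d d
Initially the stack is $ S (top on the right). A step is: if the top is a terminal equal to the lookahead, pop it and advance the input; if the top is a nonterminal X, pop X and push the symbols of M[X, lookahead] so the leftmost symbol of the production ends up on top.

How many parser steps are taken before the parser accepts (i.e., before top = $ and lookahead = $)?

     Stack      Input    Action
  1  $ S        d d d $  expand S -> K P K d
  2  $ d K P K  d d d $  expand K -> d
  3  $ d K P d  d d d $  match d
  4  $ d K P    d d $    expand P -> ε
  5  $ d K      d d $    expand K -> d
  6  $ d d      d d $    match d
  7  $ d        d $      match d
Accept reached after 7 steps.

7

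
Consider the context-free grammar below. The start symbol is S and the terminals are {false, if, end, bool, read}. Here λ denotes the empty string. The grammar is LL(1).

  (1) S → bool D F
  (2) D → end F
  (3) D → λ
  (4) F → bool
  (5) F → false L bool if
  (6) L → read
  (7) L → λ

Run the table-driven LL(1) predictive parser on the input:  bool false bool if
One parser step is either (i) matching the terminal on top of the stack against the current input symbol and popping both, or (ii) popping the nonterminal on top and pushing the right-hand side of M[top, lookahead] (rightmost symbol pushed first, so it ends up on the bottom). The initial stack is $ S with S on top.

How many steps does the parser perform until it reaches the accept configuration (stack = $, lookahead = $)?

     Stack              Input                 Action
  1  $ S                bool false bool if $  expand S → bool D F
  2  $ F D bool         bool false bool if $  match bool
  3  $ F D              false bool if $       expand D → λ
  4  $ F                false bool if $       expand F → false L bool if
  5  $ if bool L false  false bool if $       match false
  6  $ if bool L        bool if $             expand L → λ
  7  $ if bool          bool if $             match bool
  8  $ if               if $                  match if
Accept reached after 8 steps.

8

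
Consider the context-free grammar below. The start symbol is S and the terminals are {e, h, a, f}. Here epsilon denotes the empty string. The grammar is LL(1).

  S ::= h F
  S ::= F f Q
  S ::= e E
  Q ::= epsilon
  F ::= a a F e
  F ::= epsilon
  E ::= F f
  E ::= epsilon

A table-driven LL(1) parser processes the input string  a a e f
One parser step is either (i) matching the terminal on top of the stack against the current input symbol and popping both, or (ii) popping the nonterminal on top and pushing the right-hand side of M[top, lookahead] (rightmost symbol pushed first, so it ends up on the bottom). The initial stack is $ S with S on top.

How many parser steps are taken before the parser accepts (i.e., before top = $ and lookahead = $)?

8

     Stack          Input      Action
  1  $ S            a a e f $  expand S ::= F f Q
  2  $ Q f F        a a e f $  expand F ::= a a F e
  3  $ Q f e F a a  a a e f $  match a
  4  $ Q f e F a    a e f $    match a
  5  $ Q f e F      e f $      expand F ::= epsilon
  6  $ Q f e        e f $      match e
  7  $ Q f          f $        match f
  8  $ Q            $          expand Q ::= epsilon
Accept reached after 8 steps.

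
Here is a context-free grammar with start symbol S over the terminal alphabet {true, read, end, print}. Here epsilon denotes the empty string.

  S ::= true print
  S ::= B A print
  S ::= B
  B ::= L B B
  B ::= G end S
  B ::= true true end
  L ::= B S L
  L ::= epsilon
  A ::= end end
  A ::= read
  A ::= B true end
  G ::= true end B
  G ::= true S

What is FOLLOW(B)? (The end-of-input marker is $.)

FIRST(G) = {true}
FIRST(S) = {true}  (via B A print, B)
FIRST(B) = {true}  (via L B B, G end S)
FIRST(L) = {epsilon, true}  (via B S L)
FIRST(A) = {end, read, true}  (via B true end)
FOLLOW(S) includes $ since S is the start symbol.
FOLLOW(L): in B::=L B B, L is followed by B B with FIRST {true}; in L::=B S L, the suffix after L is empty (adds nothing new). Thus FOLLOW(L) = {true}.
FOLLOW(A): in S::=B A print, A is followed by print with FIRST {print}. Thus FOLLOW(A) = {print}.
FOLLOW(G): in B::=G end S, G is followed by end S with FIRST {end}. Thus FOLLOW(G) = {end}.
FOLLOW(S): in B::=G end S, the suffix after S is empty, so FOLLOW(S) ⊇ FOLLOW(B) = {$, end, read, true}; in L::=B S L, S is followed by L with FIRST {epsilon, true}; in L::=B S L, the suffix after S is nullable, so FOLLOW(S) ⊇ FOLLOW(L) = {true}; in G::=true S, the suffix after S is empty, so FOLLOW(S) ⊇ FOLLOW(G) = {end}. Thus FOLLOW(S) = {$, end, read, true}.
FOLLOW(B): in S::=B A print, B is followed by A print with FIRST {end, read, true}; in S::=B, the suffix after B is empty, so FOLLOW(B) ⊇ FOLLOW(S) = {$, end, read, true}; in B::=L B B (occurrence 1), B is followed by B with FIRST {true}; in B::=L B B (occurrence 2), the suffix after B is empty (adds nothing new); in L::=B S L, B is followed by S L with FIRST {true}; in A::=B true end, B is followed by true end with FIRST {true}; in G::=true end B, the suffix after B is empty, so FOLLOW(B) ⊇ FOLLOW(G) = {end}. Thus FOLLOW(B) = {$, end, read, true}.

{$, end, read, true}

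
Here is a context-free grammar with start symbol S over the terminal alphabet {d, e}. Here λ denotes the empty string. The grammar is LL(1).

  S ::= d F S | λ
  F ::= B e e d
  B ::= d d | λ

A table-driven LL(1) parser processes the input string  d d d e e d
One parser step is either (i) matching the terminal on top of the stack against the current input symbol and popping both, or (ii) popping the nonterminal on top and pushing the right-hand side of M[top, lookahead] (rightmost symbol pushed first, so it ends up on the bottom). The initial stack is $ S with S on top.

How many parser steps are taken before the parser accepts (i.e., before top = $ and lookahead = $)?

step 1: stack=$ S  input=d d d e e d $  — expand S ::= d F S
step 2: stack=$ S F d  input=d d d e e d $  — match d
step 3: stack=$ S F  input=d d e e d $  — expand F ::= B e e d
step 4: stack=$ S d e e B  input=d d e e d $  — expand B ::= d d
step 5: stack=$ S d e e d d  input=d d e e d $  — match d
step 6: stack=$ S d e e d  input=d e e d $  — match d
step 7: stack=$ S d e e  input=e e d $  — match e
step 8: stack=$ S d e  input=e d $  — match e
step 9: stack=$ S d  input=d $  — match d
step 10: stack=$ S  input=$  — expand S ::= λ
Accept reached after 10 steps.

10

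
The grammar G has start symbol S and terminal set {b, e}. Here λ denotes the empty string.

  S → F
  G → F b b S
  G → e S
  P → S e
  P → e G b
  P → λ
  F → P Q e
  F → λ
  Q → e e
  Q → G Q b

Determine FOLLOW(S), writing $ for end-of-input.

{$, b, e}

FIRST(S): from S→F we get {λ, b, e}. So FIRST(S) = {λ, b, e}.
FIRST(P): from P→S e we get {b, e}; from P→e G b we get {e}; from P→λ we get {λ}. So FIRST(P) = {λ, b, e}.
FIRST(G): from G→F b b S we get {b, e}; from G→e S we get {e}. So FIRST(G) = {b, e}.
FIRST(Q): from Q→e e we get {e}; from Q→G Q b we get {b, e}. So FIRST(Q) = {b, e}.
FIRST(F): from F→P Q e we get {b, e}; from F→λ we get {λ}. So FIRST(F) = {λ, b, e}.
FOLLOW(S) includes $ since S is the start symbol.
FOLLOW(G): in P→e G b, G is followed by b with FIRST {b}; in Q→G Q b, G is followed by Q b with FIRST {b, e}. Thus FOLLOW(G) = {b, e}.
FOLLOW(S): in G→F b b S, the suffix after S is empty, so FOLLOW(S) ⊇ FOLLOW(G) = {b, e}; in G→e S, the suffix after S is empty, so FOLLOW(S) ⊇ FOLLOW(G) = {b, e}; in P→S e, S is followed by e with FIRST {e}. Thus FOLLOW(S) = {$, b, e}.
FOLLOW(P): in F→P Q e, P is followed by Q e with FIRST {b, e}. Thus FOLLOW(P) = {b, e}.
FOLLOW(F): in S→F, the suffix after F is empty, so FOLLOW(F) ⊇ FOLLOW(S) = {$, b, e}; in G→F b b S, F is followed by b b S with FIRST {b}. Thus FOLLOW(F) = {$, b, e}.
FOLLOW(Q): in F→P Q e, Q is followed by e with FIRST {e}; in Q→G Q b, Q is followed by b with FIRST {b}. Thus FOLLOW(Q) = {b, e}.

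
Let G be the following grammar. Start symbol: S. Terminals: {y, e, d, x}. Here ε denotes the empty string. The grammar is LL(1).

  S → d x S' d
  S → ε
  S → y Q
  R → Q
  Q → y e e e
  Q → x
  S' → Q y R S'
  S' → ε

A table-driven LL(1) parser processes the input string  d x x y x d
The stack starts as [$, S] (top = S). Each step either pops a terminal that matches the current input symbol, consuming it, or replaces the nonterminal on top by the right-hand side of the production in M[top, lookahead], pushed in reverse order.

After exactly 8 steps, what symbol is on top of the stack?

     Stack         Input          Action
  1  $ S           d x x y x d $  expand S → d x S' d
  2  $ d S' x d    d x x y x d $  match d
  3  $ d S' x      x x y x d $    match x
  4  $ d S'        x y x d $      expand S' → Q y R S'
  5  $ d S' R y Q  x y x d $      expand Q → x
  6  $ d S' R y x  x y x d $      match x
  7  $ d S' R y    y x d $        match y
  8  $ d S' R      x d $          expand R → Q
Stack after step 8: $ d S' Q (top = Q).

Q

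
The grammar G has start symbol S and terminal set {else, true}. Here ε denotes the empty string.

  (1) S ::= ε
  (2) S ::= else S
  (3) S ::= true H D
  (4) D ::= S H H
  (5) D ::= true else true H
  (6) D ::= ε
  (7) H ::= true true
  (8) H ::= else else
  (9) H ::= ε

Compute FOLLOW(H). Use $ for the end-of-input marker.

{$, else, true}

FIRST(S): from S::=ε we get {ε}; from S::=else S we get {else}; from S::=true H D we get {true}. So FIRST(S) = {ε, else, true}.
FIRST(H): from H::=true true we get {true}; from H::=else else we get {else}; from H::=ε we get {ε}. So FIRST(H) = {ε, else, true}.
FIRST(D): from D::=S H H we get {ε, else, true}; from D::=true else true H we get {true}; from D::=ε we get {ε}. So FIRST(D) = {ε, else, true}.
FOLLOW(S) includes $ since S is the start symbol.
FOLLOW(S): in S::=else S, the suffix after S is empty (adds nothing new); in D::=S H H, S is followed by H H with FIRST {ε, else, true}; in D::=S H H, the suffix after S is nullable, so FOLLOW(S) ⊇ FOLLOW(D) = {$, else, true}. Thus FOLLOW(S) = {$, else, true}.
FOLLOW(D): in S::=true H D, the suffix after D is empty, so FOLLOW(D) ⊇ FOLLOW(S) = {$, else, true}. Thus FOLLOW(D) = {$, else, true}.
FOLLOW(H): in S::=true H D, H is followed by D with FIRST {ε, else, true}; in S::=true H D, the suffix after H is nullable, so FOLLOW(H) ⊇ FOLLOW(S) = {$, else, true}; in D::=S H H (occurrence 1), H is followed by H with FIRST {ε, else, true}; in D::=S H H (occurrence 1), the suffix after H is nullable, so FOLLOW(H) ⊇ FOLLOW(D) = {$, else, true}; in D::=S H H (occurrence 2), the suffix after H is empty, so FOLLOW(H) ⊇ FOLLOW(D) = {$, else, true}; in D::=true else true H, the suffix after H is empty, so FOLLOW(H) ⊇ FOLLOW(D) = {$, else, true}. Thus FOLLOW(H) = {$, else, true}.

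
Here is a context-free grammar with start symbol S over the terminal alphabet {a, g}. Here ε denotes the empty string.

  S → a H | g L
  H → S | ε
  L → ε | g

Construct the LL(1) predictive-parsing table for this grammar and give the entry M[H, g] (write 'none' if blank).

H → S

FIRST(S): from S→a H we get {a}; from S→g L we get {g}. So FIRST(S) = {a, g}.
FIRST(L): from L→ε we get {ε}; from L→g we get {g}. So FIRST(L) = {ε, g}.
FIRST(H): from H→S we get {a, g}; from H→ε we get {ε}. So FIRST(H) = {ε, a, g}.
FOLLOW(S) includes $ since S is the start symbol.
FOLLOW(S): in H→S, the suffix after S is empty, so FOLLOW(S) ⊇ FOLLOW(H) = {$}. Thus FOLLOW(S) = {$}.
FOLLOW(H): in S→a H, the suffix after H is empty, so FOLLOW(H) ⊇ FOLLOW(S) = {$}. Thus FOLLOW(H) = {$}.
For H → S: FIRST(S) = {a, g}, so it goes in M[H, t] for t ∈ {a, g}.
For H → ε: FIRST(ε) = {ε}, so it goes in M[H, t] for t ∈ {}; since ε ∈ FIRST, also for every t ∈ FOLLOW(H) = {$}.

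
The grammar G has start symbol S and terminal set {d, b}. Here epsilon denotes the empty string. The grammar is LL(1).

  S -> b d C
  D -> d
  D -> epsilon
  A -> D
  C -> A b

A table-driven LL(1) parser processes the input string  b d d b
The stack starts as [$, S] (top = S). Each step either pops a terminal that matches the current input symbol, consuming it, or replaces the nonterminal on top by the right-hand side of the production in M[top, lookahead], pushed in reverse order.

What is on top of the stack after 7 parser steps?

     Stack    Input      Action
  1  $ S      b d d b $  expand S -> b d C
  2  $ C d b  b d d b $  match b
  3  $ C d    d d b $    match d
  4  $ C      d b $      expand C -> A b
  5  $ b A    d b $      expand A -> D
  6  $ b D    d b $      expand D -> d
  7  $ b d    d b $      match d
Stack after step 7: $ b (top = b).

b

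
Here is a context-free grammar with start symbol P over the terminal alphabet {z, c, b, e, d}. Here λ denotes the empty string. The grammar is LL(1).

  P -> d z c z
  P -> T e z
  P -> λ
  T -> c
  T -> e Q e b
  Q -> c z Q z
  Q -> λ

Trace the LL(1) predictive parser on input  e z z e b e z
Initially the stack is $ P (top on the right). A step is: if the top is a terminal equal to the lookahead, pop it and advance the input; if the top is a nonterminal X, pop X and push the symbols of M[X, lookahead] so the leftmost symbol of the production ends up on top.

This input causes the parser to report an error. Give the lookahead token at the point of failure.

z

     Stack          Input            Action
  1  $ P            e z z e b e z $  expand P -> T e z
  2  $ z e T        e z z e b e z $  expand T -> e Q e b
  3  $ z e b e Q e  e z z e b e z $  match e
  4  $ z e b e Q    z z e b e z $    expand Q -> λ
  5  $ z e b e      z z e b e z $    error: top is terminal e but lookahead is z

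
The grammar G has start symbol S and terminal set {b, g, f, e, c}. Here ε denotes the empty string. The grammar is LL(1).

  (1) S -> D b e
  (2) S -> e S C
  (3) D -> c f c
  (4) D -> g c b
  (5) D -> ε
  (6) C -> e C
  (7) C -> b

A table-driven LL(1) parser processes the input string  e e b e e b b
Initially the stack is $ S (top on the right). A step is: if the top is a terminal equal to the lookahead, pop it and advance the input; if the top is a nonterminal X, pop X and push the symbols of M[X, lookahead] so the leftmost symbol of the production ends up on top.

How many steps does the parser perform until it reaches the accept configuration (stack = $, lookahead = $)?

14

step 1: stack=$ S  input=e e b e e b b $  — expand S -> e S C
step 2: stack=$ C S e  input=e e b e e b b $  — match e
step 3: stack=$ C S  input=e b e e b b $  — expand S -> e S C
step 4: stack=$ C C S e  input=e b e e b b $  — match e
step 5: stack=$ C C S  input=b e e b b $  — expand S -> D b e
step 6: stack=$ C C e b D  input=b e e b b $  — expand D -> ε
step 7: stack=$ C C e b  input=b e e b b $  — match b
step 8: stack=$ C C e  input=e e b b $  — match e
step 9: stack=$ C C  input=e b b $  — expand C -> e C
step 10: stack=$ C C e  input=e b b $  — match e
step 11: stack=$ C C  input=b b $  — expand C -> b
step 12: stack=$ C b  input=b b $  — match b
step 13: stack=$ C  input=b $  — expand C -> b
step 14: stack=$ b  input=b $  — match b
Accept reached after 14 steps.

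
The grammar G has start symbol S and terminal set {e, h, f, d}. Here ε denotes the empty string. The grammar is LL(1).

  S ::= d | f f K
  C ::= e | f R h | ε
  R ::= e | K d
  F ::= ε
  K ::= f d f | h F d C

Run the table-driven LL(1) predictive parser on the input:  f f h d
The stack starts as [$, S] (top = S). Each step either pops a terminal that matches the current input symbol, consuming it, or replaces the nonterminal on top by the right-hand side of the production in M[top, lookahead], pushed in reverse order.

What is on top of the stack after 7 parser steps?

C

step 1: stack=$ S  input=f f h d $  — expand S ::= f f K
step 2: stack=$ K f f  input=f f h d $  — match f
step 3: stack=$ K f  input=f h d $  — match f
step 4: stack=$ K  input=h d $  — expand K ::= h F d C
step 5: stack=$ C d F h  input=h d $  — match h
step 6: stack=$ C d F  input=d $  — expand F ::= ε
step 7: stack=$ C d  input=d $  — match d
Stack after step 7: $ C (top = C).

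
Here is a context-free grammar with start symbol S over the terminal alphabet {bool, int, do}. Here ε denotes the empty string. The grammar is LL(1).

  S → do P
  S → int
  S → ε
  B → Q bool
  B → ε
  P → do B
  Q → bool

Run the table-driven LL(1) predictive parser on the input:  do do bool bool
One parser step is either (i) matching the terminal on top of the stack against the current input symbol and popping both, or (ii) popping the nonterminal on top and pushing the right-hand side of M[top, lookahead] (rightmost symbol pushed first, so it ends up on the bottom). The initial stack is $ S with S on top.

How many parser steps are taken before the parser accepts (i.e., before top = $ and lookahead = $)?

     Stack        Input              Action
  1  $ S          do do bool bool $  expand S → do P
  2  $ P do       do do bool bool $  match do
  3  $ P          do bool bool $     expand P → do B
  4  $ B do       do bool bool $     match do
  5  $ B          bool bool $        expand B → Q bool
  6  $ bool Q     bool bool $        expand Q → bool
  7  $ bool bool  bool bool $        match bool
  8  $ bool       bool $             match bool
Accept reached after 8 steps.

8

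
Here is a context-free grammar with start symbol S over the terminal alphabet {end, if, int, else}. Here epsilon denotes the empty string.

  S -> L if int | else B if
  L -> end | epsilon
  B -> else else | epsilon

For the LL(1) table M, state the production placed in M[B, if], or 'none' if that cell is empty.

FIRST(L): from L->end we get {end}; from L->epsilon we get {epsilon}. So FIRST(L) = {epsilon, end}.
FIRST(B): from B->else else we get {else}; from B->epsilon we get {epsilon}. So FIRST(B) = {epsilon, else}.
FIRST(S): from S->L if int we get {end, if}; from S->else B if we get {else}. So FIRST(S) = {else, end, if}.
FOLLOW(S) includes $ since S is the start symbol.
FOLLOW(B): in S->else B if, B is followed by if with FIRST {if}. Thus FOLLOW(B) = {if}.
For B -> else else: FIRST(else else) = {else}, so it goes in M[B, t] for t ∈ {else}.
For B -> epsilon: FIRST(epsilon) = {epsilon}, so it goes in M[B, t] for t ∈ {}; since epsilon ∈ FIRST, also for every t ∈ FOLLOW(B) = {if}.

B -> epsilon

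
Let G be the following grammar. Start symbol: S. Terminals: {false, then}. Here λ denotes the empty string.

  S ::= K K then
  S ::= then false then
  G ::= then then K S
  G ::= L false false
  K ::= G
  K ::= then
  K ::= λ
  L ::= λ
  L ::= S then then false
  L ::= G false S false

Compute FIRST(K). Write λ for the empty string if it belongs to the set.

{λ, false, then}

FIRST(S): from S::=K K then we get {false, then}; from S::=then false then we get {then}. So FIRST(S) = {false, then}.
FIRST(G): from G::=then then K S we get {then}; from G::=L false false we get {false, then}. So FIRST(G) = {false, then}.
FIRST(K): from K::=G we get {false, then}; from K::=then we get {then}; from K::=λ we get {λ}. So FIRST(K) = {λ, false, then}.
FIRST(L): from L::=λ we get {λ}; from L::=S then then false we get {false, then}; from L::=G false S false we get {false, then}. So FIRST(L) = {λ, false, then}.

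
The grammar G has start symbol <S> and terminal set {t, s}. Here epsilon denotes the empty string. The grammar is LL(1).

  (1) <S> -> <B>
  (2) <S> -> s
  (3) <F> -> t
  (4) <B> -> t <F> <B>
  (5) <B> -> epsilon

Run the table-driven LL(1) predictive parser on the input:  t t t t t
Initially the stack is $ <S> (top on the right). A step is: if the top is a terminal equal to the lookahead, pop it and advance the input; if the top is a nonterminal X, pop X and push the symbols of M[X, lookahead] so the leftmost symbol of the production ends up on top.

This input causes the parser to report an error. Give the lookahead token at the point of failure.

$

      Stack        Input        Action
   1  $ <S>        t t t t t $  expand <S> -> <B>
   2  $ <B>        t t t t t $  expand <B> -> t <F> <B>
   3  $ <B> <F> t  t t t t t $  match t
   4  $ <B> <F>    t t t t $    expand <F> -> t
   5  $ <B> t      t t t t $    match t
   6  $ <B>        t t t $      expand <B> -> t <F> <B>
   7  $ <B> <F> t  t t t $      match t
   8  $ <B> <F>    t t $        expand <F> -> t
   9  $ <B> t      t t $        match t
  10  $ <B>        t $          expand <B> -> t <F> <B>
  11  $ <B> <F> t  t $          match t
  12  $ <B> <F>    $            error: M[<F>, $] is empty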